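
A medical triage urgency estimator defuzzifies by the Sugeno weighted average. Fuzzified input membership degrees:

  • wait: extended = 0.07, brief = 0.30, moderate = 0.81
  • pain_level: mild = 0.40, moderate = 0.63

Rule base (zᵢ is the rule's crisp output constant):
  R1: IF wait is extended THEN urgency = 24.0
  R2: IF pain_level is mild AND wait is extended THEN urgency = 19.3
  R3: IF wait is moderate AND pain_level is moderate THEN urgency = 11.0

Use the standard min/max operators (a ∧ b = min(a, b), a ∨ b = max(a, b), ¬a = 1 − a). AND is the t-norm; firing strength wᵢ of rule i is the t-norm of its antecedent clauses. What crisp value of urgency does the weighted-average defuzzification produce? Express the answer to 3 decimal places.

R1 (z=24.0): extended=0.07 → w = 0.07
R2 (z=19.3): mild=0.40, extended=0.07; AND[min(a, b)] → w = 0.07
R3 (z=11.0): moderate=0.81, moderate=0.63; AND[min(a, b)] → w = 0.63
Weighted average = (0.07·24.0 + 0.07·19.3 + 0.63·11.0) / (0.07 + 0.07 + 0.63)
  = 9.9610 / 0.7700 = 12.936

12.936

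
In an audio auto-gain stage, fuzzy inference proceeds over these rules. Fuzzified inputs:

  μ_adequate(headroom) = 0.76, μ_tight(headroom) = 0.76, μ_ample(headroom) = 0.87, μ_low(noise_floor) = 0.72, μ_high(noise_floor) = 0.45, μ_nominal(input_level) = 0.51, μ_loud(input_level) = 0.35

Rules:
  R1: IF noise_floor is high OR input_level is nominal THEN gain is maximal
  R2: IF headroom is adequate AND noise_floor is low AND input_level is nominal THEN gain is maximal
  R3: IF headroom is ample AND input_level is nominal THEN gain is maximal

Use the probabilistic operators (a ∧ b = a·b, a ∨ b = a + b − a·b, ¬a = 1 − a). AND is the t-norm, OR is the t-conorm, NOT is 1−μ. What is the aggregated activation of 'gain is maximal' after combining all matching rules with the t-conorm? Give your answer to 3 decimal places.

0.892

R1: high=0.45, nominal=0.51; OR[a + b − a·b] → w = 0.7305
R2: adequate=0.76, low=0.72, nominal=0.51; AND[a·b] → w = 0.2791
R3: ample=0.87, nominal=0.51; AND[a·b] → w = 0.4437
Rules with consequent 'maximal': {R1, R2, R3} → strengths 0.7305, 0.2791, 0.4437
Aggregate via t-conorm [a + b − a·b]: 0.8919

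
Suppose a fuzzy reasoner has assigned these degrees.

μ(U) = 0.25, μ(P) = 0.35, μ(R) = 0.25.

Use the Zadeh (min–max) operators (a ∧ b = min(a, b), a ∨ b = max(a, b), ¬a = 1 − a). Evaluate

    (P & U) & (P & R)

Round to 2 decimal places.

P & U = min(a, b) on (0.35, 0.25) = 0.25
P & R = min(a, b) on (0.35, 0.25) = 0.25
(P & U) & (P & R) = min(a, b) on (0.25, 0.25) = 0.25

0.25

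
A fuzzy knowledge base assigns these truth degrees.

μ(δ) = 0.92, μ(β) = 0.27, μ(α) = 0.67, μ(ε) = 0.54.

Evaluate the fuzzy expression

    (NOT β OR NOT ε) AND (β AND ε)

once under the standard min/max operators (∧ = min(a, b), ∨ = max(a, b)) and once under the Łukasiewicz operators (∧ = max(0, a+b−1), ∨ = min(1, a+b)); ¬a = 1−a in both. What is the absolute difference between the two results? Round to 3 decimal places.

Under standard min/max:
  NOT β = 1 − 0.27 = 0.73
  NOT ε = 1 − 0.54 = 0.46
  NOT β OR NOT ε = max(a, b) on (0.73, 0.46) = 0.73
  β AND ε = min(a, b) on (0.27, 0.54) = 0.27
  (NOT β OR NOT ε) AND (β AND ε) = min(a, b) on (0.73, 0.27) = 0.27
  → value = 0.2700
Under Łukasiewicz:
  NOT β = 1 − 0.27 = 0.73
  NOT ε = 1 − 0.54 = 0.46
  NOT β OR NOT ε = min(1, a+b) on (0.73, 0.46) = 1.00
  β AND ε = max(0, a+b−1) on (0.27, 0.54) = 0.00
  (NOT β OR NOT ε) AND (β AND ε) = max(0, a+b−1) on (1.00, 0.00) = 0.00
  → value = 0.0000
|0.2700 − 0.0000| = 0.270

0.270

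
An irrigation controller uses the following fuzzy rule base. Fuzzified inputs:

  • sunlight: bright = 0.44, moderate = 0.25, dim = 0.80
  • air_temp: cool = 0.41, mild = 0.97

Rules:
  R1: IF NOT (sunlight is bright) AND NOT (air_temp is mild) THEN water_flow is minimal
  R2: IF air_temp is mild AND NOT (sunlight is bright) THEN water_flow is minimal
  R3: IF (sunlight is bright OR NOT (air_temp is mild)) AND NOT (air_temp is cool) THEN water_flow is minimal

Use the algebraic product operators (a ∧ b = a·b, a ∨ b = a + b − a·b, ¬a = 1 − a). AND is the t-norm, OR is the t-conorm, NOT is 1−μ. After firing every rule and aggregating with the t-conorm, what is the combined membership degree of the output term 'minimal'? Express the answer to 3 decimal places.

0.672

R1: ¬bright=1−0.44=0.56, ¬mild=1−0.97=0.03; AND[a·b] → w = 0.0168
R2: mild=0.97, ¬bright=1−0.44=0.56; AND[a·b] → w = 0.5432
R3: (bright=0.44 OR ¬mild=1−0.97=0.03) = 0.4568; AND[a·b] with ¬cool=1−0.41=0.59 → w = 0.2695
Rules with consequent 'minimal': {R1, R2, R3} → strengths 0.0168, 0.5432, 0.2695
Aggregate via t-conorm [a + b − a·b]: 0.6719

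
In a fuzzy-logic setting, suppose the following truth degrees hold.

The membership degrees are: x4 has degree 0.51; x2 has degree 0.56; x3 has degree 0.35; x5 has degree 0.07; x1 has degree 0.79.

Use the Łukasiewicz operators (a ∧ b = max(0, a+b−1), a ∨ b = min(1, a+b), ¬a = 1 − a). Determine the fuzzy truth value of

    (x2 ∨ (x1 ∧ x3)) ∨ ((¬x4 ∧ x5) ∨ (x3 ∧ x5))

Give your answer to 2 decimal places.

0.70

x1 ∧ x3 = max(0, a+b−1) on (0.79, 0.35) = 0.14
x2 ∨ (x1 ∧ x3) = min(1, a+b) on (0.56, 0.14) = 0.70
¬x4 = 1 − 0.51 = 0.49
¬x4 ∧ x5 = max(0, a+b−1) on (0.49, 0.07) = 0.00
x3 ∧ x5 = max(0, a+b−1) on (0.35, 0.07) = 0.00
(¬x4 ∧ x5) ∨ (x3 ∧ x5) = min(1, a+b) on (0.00, 0.00) = 0.00
(x2 ∨ (x1 ∧ x3)) ∨ ((¬x4 ∧ x5) ∨ (x3 ∧ x5)) = min(1, a+b) on (0.70, 0.00) = 0.70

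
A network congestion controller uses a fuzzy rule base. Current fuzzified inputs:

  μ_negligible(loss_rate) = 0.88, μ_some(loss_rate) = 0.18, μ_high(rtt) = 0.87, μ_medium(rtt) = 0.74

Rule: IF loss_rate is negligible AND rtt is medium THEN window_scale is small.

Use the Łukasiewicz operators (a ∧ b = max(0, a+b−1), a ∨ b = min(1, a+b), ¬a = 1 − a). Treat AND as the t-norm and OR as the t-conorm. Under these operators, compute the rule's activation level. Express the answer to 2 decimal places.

0.62

firing strength: negligible=0.88, medium=0.74; AND[max(0, a+b−1)] → w = 0.62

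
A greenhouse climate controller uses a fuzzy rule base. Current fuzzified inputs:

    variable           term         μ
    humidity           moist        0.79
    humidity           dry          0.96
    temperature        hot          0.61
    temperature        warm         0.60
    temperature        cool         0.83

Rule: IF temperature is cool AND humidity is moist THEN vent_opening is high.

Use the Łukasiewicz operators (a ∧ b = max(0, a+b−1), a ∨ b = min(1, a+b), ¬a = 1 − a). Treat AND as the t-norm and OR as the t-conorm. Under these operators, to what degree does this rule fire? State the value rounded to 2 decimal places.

0.62

firing strength: cool=0.83, moist=0.79; AND[max(0, a+b−1)] → w = 0.62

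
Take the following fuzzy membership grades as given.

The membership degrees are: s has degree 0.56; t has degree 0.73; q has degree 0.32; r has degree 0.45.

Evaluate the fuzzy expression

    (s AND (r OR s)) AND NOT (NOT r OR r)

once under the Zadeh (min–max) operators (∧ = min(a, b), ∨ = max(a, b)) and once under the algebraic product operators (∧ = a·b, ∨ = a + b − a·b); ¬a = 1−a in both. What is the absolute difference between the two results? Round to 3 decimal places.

0.345

Under Zadeh (min–max):
  r OR s = max(a, b) on (0.45, 0.56) = 0.56
  s AND (r OR s) = min(a, b) on (0.56, 0.56) = 0.56
  NOT r = 1 − 0.45 = 0.55
  NOT r OR r = max(a, b) on (0.55, 0.45) = 0.55
  NOT (NOT r OR r) = 1 − 0.55 = 0.45
  (s AND (r OR s)) AND NOT (NOT r OR r) = min(a, b) on (0.56, 0.45) = 0.45
  → value = 0.4500
Under algebraic product:
  r OR s = a + b − a·b on (0.4500, 0.5600) = 0.7580
  s AND (r OR s) = a·b on (0.5600, 0.7580) = 0.4245
  NOT r = 1 − 0.4500 = 0.5500
  NOT r OR r = a + b − a·b on (0.5500, 0.4500) = 0.7525
  NOT (NOT r OR r) = 1 − 0.7525 = 0.2475
  (s AND (r OR s)) AND NOT (NOT r OR r) = a·b on (0.4245, 0.2475) = 0.1051
  → value = 0.1051
|0.4500 − 0.1051| = 0.345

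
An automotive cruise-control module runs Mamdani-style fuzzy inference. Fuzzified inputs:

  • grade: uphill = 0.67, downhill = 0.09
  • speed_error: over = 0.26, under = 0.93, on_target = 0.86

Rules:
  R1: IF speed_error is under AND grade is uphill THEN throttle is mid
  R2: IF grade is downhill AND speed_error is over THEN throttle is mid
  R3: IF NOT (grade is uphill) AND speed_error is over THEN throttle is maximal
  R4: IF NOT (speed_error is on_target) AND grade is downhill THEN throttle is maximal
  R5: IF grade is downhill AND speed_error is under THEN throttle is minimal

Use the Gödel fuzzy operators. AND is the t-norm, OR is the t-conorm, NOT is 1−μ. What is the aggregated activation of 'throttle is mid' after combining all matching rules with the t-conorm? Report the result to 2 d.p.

0.67

R1: under=0.93, uphill=0.67; AND[min(a, b)] → w = 0.67
R2: downhill=0.09, over=0.26; AND[min(a, b)] → w = 0.09
R3: ¬uphill=1−0.67=0.33, over=0.26; AND[min(a, b)] → w = 0.26
R4: ¬on_target=1−0.86=0.14, downhill=0.09; AND[min(a, b)] → w = 0.09
R5: downhill=0.09, under=0.93; AND[min(a, b)] → w = 0.09
Rules with consequent 'mid': {R1, R2} → strengths 0.67, 0.09
Aggregate via t-conorm [max(a, b)]: 0.67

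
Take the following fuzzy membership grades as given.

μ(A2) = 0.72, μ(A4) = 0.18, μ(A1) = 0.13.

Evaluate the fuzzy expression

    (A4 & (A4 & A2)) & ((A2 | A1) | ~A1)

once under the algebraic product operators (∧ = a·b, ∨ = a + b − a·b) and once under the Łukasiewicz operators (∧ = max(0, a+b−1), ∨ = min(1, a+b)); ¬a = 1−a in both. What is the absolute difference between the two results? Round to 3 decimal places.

Under algebraic product:
  A4 & A2 = a·b on (0.1800, 0.7200) = 0.1296
  A4 & (A4 & A2) = a·b on (0.1800, 0.1296) = 0.0233
  A2 | A1 = a + b − a·b on (0.7200, 0.1300) = 0.7564
  ~A1 = 1 − 0.1300 = 0.8700
  (A2 | A1) | ~A1 = a + b − a·b on (0.7564, 0.8700) = 0.9683
  (A4 & (A4 & A2)) & ((A2 | A1) | ~A1) = a·b on (0.0233, 0.9683) = 0.0226
  → value = 0.0226
Under Łukasiewicz:
  A4 & A2 = max(0, a+b−1) on (0.18, 0.72) = 0.00
  A4 & (A4 & A2) = max(0, a+b−1) on (0.18, 0.00) = 0.00
  A2 | A1 = min(1, a+b) on (0.72, 0.13) = 0.85
  ~A1 = 1 − 0.13 = 0.87
  (A2 | A1) | ~A1 = min(1, a+b) on (0.85, 0.87) = 1.00
  (A4 & (A4 & A2)) & ((A2 | A1) | ~A1) = max(0, a+b−1) on (0.00, 1.00) = 0.00
  → value = 0.0000
|0.0226 − 0.0000| = 0.023

0.023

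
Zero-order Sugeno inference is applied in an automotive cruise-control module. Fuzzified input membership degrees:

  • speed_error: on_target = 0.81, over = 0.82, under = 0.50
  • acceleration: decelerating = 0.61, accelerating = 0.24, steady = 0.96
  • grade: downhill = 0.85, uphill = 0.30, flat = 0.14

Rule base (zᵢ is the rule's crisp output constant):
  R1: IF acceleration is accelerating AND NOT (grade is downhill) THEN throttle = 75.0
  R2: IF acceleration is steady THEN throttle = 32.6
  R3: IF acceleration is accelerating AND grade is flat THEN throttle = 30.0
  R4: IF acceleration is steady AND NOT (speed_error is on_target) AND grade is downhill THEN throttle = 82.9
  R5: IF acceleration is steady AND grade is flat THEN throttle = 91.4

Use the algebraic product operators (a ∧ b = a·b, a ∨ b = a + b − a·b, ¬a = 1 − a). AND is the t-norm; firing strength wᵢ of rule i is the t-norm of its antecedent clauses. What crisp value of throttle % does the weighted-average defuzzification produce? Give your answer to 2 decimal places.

45.59

R1 (z=75.0): accelerating=0.24, ¬downhill=1−0.85=0.15; AND[a·b] → w = 0.0360
R2 (z=32.6): steady=0.96 → w = 0.9600
R3 (z=30.0): accelerating=0.24, flat=0.14; AND[a·b] → w = 0.0336
R4 (z=82.9): steady=0.96, ¬on_target=1−0.81=0.19, downhill=0.85; AND[a·b] → w = 0.1550
R5 (z=91.4): steady=0.96, flat=0.14; AND[a·b] → w = 0.1344
Weighted average = (0.0360·75.0 + 0.9600·32.6 + 0.0336·30.0 + 0.1550·82.9 + 0.1344·91.4) / (0.0360 + 0.9600 + 0.0336 + 0.1550 + 0.1344)
  = 60.1410 / 1.3190 = 45.59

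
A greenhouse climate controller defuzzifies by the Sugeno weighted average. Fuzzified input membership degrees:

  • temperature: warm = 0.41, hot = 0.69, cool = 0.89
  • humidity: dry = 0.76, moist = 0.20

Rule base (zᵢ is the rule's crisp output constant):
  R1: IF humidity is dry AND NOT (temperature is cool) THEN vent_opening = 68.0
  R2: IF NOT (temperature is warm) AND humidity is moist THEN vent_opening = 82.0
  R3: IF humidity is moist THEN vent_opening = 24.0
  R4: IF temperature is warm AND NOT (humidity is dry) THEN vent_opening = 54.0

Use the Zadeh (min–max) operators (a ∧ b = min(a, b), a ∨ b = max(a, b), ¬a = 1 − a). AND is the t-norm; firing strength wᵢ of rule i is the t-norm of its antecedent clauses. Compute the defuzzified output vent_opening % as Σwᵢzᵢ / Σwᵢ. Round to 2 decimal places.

R1 (z=68.0): dry=0.76, ¬cool=1−0.89=0.11; AND[min(a, b)] → w = 0.11
R2 (z=82.0): ¬warm=1−0.41=0.59, moist=0.20; AND[min(a, b)] → w = 0.20
R3 (z=24.0): moist=0.20 → w = 0.20
R4 (z=54.0): warm=0.41, ¬dry=1−0.76=0.24; AND[min(a, b)] → w = 0.24
Weighted average = (0.11·68.0 + 0.20·82.0 + 0.20·24.0 + 0.24·54.0) / (0.11 + 0.20 + 0.20 + 0.24)
  = 41.6400 / 0.7500 = 55.52

55.52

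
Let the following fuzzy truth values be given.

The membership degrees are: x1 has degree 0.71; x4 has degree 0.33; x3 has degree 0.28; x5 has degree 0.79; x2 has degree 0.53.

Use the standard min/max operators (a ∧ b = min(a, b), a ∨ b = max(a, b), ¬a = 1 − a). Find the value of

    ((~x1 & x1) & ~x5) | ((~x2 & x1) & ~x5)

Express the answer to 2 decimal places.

0.21

~x1 = 1 − 0.71 = 0.29
~x1 & x1 = min(a, b) on (0.29, 0.71) = 0.29
~x5 = 1 − 0.79 = 0.21
(~x1 & x1) & ~x5 = min(a, b) on (0.29, 0.21) = 0.21
~x2 = 1 − 0.53 = 0.47
~x2 & x1 = min(a, b) on (0.47, 0.71) = 0.47
~x5 = 1 − 0.79 = 0.21
(~x2 & x1) & ~x5 = min(a, b) on (0.47, 0.21) = 0.21
((~x1 & x1) & ~x5) | ((~x2 & x1) & ~x5) = max(a, b) on (0.21, 0.21) = 0.21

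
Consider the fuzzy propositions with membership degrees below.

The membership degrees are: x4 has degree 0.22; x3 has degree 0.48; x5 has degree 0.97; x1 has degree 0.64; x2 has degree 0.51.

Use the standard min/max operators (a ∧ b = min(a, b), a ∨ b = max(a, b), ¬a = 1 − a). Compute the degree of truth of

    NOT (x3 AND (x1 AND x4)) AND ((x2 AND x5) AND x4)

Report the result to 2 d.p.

0.22

x1 AND x4 = min(a, b) on (0.64, 0.22) = 0.22
x3 AND (x1 AND x4) = min(a, b) on (0.48, 0.22) = 0.22
NOT (x3 AND (x1 AND x4)) = 1 − 0.22 = 0.78
x2 AND x5 = min(a, b) on (0.51, 0.97) = 0.51
(x2 AND x5) AND x4 = min(a, b) on (0.51, 0.22) = 0.22
NOT (x3 AND (x1 AND x4)) AND ((x2 AND x5) AND x4) = min(a, b) on (0.78, 0.22) = 0.22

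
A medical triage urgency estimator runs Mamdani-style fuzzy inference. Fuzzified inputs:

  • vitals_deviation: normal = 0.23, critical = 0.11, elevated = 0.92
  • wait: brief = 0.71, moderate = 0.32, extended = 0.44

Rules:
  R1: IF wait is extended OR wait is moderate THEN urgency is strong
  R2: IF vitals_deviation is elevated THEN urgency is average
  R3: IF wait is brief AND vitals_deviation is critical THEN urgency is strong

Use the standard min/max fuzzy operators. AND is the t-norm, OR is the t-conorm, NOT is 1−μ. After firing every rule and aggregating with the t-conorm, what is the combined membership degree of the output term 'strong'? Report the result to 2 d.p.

R1: extended=0.44, moderate=0.32; OR[max(a, b)] → w = 0.44
R2: elevated=0.92 → w = 0.92
R3: brief=0.71, critical=0.11; AND[min(a, b)] → w = 0.11
Rules with consequent 'strong': {R1, R3} → strengths 0.44, 0.11
Aggregate via t-conorm [max(a, b)]: 0.44

0.44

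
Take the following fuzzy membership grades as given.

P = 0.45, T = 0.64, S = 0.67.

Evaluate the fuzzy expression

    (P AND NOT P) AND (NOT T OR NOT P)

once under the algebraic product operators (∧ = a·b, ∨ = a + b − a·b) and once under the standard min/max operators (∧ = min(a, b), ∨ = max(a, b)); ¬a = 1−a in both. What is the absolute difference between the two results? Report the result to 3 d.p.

Under algebraic product:
  NOT P = 1 − 0.4500 = 0.5500
  P AND NOT P = a·b on (0.4500, 0.5500) = 0.2475
  NOT T = 1 − 0.6400 = 0.3600
  NOT P = 1 − 0.4500 = 0.5500
  NOT T OR NOT P = a + b − a·b on (0.3600, 0.5500) = 0.7120
  (P AND NOT P) AND (NOT T OR NOT P) = a·b on (0.2475, 0.7120) = 0.1762
  → value = 0.1762
Under standard min/max:
  NOT P = 1 − 0.45 = 0.55
  P AND NOT P = min(a, b) on (0.45, 0.55) = 0.45
  NOT T = 1 − 0.64 = 0.36
  NOT P = 1 − 0.45 = 0.55
  NOT T OR NOT P = max(a, b) on (0.36, 0.55) = 0.55
  (P AND NOT P) AND (NOT T OR NOT P) = min(a, b) on (0.45, 0.55) = 0.45
  → value = 0.4500
|0.1762 − 0.4500| = 0.274

0.274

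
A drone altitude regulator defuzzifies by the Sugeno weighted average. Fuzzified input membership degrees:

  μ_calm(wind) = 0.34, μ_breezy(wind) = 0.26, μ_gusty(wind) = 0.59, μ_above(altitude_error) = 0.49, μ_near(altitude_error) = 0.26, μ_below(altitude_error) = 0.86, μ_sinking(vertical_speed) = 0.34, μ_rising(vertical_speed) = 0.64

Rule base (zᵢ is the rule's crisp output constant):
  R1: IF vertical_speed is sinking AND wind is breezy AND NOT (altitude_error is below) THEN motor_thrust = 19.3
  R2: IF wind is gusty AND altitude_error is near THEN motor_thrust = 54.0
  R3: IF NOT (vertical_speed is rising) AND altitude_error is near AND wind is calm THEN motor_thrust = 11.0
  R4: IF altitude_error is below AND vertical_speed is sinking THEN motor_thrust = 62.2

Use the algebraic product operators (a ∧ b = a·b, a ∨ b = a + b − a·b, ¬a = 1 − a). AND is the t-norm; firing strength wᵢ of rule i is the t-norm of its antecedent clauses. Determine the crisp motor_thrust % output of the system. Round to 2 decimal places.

R1 (z=19.3): sinking=0.34, breezy=0.26, ¬below=1−0.86=0.14; AND[a·b] → w = 0.0124
R2 (z=54.0): gusty=0.59, near=0.26; AND[a·b] → w = 0.1534
R3 (z=11.0): ¬rising=1−0.64=0.36, near=0.26, calm=0.34; AND[a·b] → w = 0.0318
R4 (z=62.2): below=0.86, sinking=0.34; AND[a·b] → w = 0.2924
Weighted average = (0.0124·19.3 + 0.1534·54.0 + 0.0318·11.0 + 0.2924·62.2) / (0.0124 + 0.1534 + 0.0318 + 0.2924)
  = 27.0598 / 0.4900 = 55.22

55.22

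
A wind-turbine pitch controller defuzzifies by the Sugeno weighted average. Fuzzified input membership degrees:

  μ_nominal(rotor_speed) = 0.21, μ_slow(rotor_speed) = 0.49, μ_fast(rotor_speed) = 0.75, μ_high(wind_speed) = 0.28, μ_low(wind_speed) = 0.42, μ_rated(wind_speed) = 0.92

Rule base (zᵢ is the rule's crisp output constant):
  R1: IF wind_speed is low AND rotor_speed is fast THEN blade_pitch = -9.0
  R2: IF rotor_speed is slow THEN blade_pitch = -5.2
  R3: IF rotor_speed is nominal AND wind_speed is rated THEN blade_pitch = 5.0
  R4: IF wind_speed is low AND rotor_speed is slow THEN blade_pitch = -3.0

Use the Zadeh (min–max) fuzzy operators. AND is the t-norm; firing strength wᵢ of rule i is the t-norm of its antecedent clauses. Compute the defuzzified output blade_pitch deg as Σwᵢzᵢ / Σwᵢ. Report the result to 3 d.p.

-4.245

R1 (z=-9.0): low=0.42, fast=0.75; AND[min(a, b)] → w = 0.42
R2 (z=-5.2): slow=0.49 → w = 0.49
R3 (z=5.0): nominal=0.21, rated=0.92; AND[min(a, b)] → w = 0.21
R4 (z=-3.0): low=0.42, slow=0.49; AND[min(a, b)] → w = 0.42
Weighted average = (0.42·-9.0 + 0.49·-5.2 + 0.21·5.0 + 0.42·-3.0) / (0.42 + 0.49 + 0.21 + 0.42)
  = -6.5380 / 1.5400 = -4.245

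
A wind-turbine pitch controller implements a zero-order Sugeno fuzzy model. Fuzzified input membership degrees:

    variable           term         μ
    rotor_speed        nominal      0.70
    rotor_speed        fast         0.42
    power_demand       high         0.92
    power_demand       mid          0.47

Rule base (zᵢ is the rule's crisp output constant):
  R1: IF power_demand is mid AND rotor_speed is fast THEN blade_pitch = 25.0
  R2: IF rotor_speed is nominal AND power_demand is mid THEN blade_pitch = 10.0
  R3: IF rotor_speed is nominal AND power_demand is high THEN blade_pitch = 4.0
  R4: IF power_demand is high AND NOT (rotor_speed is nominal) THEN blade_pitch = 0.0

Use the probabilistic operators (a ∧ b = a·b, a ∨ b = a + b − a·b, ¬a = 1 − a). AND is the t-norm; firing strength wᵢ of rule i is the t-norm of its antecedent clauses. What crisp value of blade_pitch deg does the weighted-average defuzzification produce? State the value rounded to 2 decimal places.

7.47

R1 (z=25.0): mid=0.47, fast=0.42; AND[a·b] → w = 0.1974
R2 (z=10.0): nominal=0.70, mid=0.47; AND[a·b] → w = 0.3290
R3 (z=4.0): nominal=0.70, high=0.92; AND[a·b] → w = 0.6440
R4 (z=0.0): high=0.92, ¬nominal=1−0.70=0.30; AND[a·b] → w = 0.2760
Weighted average = (0.1974·25.0 + 0.3290·10.0 + 0.6440·4.0 + 0.2760·0.0) / (0.1974 + 0.3290 + 0.6440 + 0.2760)
  = 10.8010 / 1.4464 = 7.47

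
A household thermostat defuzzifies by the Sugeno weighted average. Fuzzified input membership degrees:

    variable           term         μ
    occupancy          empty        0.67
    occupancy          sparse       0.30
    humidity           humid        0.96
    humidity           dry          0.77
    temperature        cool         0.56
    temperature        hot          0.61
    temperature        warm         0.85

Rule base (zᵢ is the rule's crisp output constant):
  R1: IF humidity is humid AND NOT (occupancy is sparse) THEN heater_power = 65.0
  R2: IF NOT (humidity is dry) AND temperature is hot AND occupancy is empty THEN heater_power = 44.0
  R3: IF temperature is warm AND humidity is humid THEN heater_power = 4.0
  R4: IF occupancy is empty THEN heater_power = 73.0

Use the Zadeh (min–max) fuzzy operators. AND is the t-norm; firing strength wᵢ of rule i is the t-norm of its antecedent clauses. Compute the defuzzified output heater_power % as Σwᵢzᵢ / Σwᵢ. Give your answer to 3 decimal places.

44.053

R1 (z=65.0): humid=0.96, ¬sparse=1−0.30=0.70; AND[min(a, b)] → w = 0.70
R2 (z=44.0): ¬dry=1−0.77=0.23, hot=0.61, empty=0.67; AND[min(a, b)] → w = 0.23
R3 (z=4.0): warm=0.85, humid=0.96; AND[min(a, b)] → w = 0.85
R4 (z=73.0): empty=0.67 → w = 0.67
Weighted average = (0.70·65.0 + 0.23·44.0 + 0.85·4.0 + 0.67·73.0) / (0.70 + 0.23 + 0.85 + 0.67)
  = 107.9300 / 2.4500 = 44.053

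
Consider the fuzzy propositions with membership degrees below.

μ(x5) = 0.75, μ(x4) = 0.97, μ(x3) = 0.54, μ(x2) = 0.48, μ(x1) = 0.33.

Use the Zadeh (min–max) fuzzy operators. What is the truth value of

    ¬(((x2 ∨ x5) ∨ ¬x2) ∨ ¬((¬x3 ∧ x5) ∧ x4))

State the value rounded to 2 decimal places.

0.25

x2 ∨ x5 = max(a, b) on (0.48, 0.75) = 0.75
¬x2 = 1 − 0.48 = 0.52
(x2 ∨ x5) ∨ ¬x2 = max(a, b) on (0.75, 0.52) = 0.75
¬x3 = 1 − 0.54 = 0.46
¬x3 ∧ x5 = min(a, b) on (0.46, 0.75) = 0.46
(¬x3 ∧ x5) ∧ x4 = min(a, b) on (0.46, 0.97) = 0.46
¬((¬x3 ∧ x5) ∧ x4) = 1 − 0.46 = 0.54
((x2 ∨ x5) ∨ ¬x2) ∨ ¬((¬x3 ∧ x5) ∧ x4) = max(a, b) on (0.75, 0.54) = 0.75
¬(((x2 ∨ x5) ∨ ¬x2) ∨ ¬((¬x3 ∧ x5) ∧ x4)) = 1 − 0.75 = 0.25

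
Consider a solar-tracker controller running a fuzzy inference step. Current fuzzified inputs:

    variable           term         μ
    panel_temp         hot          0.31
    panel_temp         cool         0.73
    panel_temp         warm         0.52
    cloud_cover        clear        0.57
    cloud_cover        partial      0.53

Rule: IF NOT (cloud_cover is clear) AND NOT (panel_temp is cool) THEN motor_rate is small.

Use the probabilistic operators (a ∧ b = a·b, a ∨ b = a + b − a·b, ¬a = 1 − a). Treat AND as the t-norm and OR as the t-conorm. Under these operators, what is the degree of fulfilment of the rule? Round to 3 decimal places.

firing strength: ¬clear=1−0.57=0.43, ¬cool=1−0.73=0.27; AND[a·b] → w = 0.1161

0.116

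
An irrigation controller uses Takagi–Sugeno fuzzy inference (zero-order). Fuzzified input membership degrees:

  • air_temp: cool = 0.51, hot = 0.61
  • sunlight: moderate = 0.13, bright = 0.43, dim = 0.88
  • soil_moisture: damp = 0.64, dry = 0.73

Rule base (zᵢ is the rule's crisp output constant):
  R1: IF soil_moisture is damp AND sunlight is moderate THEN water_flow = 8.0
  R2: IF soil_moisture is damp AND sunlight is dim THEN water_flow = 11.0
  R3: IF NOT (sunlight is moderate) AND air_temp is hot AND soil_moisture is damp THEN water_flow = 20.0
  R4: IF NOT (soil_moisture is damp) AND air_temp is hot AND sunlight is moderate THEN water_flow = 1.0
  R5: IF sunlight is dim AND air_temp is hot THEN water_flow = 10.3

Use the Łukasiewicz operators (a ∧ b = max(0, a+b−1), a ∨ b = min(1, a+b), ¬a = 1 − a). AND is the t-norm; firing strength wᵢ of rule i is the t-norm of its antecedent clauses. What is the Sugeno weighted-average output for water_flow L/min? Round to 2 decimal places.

11.65

R1 (z=8.0): damp=0.64, moderate=0.13; AND[max(0, a+b−1)] → w = 0.00
R2 (z=11.0): damp=0.64, dim=0.88; AND[max(0, a+b−1)] → w = 0.52
R3 (z=20.0): ¬moderate=1−0.13=0.87, hot=0.61, damp=0.64; AND[max(0, a+b−1)] → w = 0.12
R4 (z=1.0): ¬damp=1−0.64=0.36, hot=0.61, moderate=0.13; AND[max(0, a+b−1)] → w = 0.00
R5 (z=10.3): dim=0.88, hot=0.61; AND[max(0, a+b−1)] → w = 0.49
Weighted average = (0.00·8.0 + 0.52·11.0 + 0.12·20.0 + 0.00·1.0 + 0.49·10.3) / (0.00 + 0.52 + 0.12 + 0.00 + 0.49)
  = 13.1670 / 1.1300 = 11.65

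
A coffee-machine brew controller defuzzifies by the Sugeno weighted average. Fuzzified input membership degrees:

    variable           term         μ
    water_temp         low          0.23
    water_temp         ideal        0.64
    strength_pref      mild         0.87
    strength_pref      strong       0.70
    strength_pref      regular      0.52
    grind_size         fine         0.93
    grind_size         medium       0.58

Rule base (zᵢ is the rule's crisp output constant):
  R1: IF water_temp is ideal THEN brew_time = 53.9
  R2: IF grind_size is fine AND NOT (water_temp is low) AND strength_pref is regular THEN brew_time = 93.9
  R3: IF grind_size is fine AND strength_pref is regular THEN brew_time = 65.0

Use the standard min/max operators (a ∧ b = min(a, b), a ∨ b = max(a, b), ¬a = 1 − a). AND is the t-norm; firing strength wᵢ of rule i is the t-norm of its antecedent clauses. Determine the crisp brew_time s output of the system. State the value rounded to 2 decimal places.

R1 (z=53.9): ideal=0.64 → w = 0.64
R2 (z=93.9): fine=0.93, ¬low=1−0.23=0.77, regular=0.52; AND[min(a, b)] → w = 0.52
R3 (z=65.0): fine=0.93, regular=0.52; AND[min(a, b)] → w = 0.52
Weighted average = (0.64·53.9 + 0.52·93.9 + 0.52·65.0) / (0.64 + 0.52 + 0.52)
  = 117.1240 / 1.6800 = 69.72

69.72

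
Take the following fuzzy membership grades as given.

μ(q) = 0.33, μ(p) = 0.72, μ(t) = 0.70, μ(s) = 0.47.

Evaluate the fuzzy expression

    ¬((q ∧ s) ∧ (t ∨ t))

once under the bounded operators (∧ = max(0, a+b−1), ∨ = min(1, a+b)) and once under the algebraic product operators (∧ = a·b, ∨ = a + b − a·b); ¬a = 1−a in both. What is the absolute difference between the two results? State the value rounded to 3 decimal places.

Under bounded:
  q ∧ s = max(0, a+b−1) on (0.33, 0.47) = 0.00
  t ∨ t = min(1, a+b) on (0.70, 0.70) = 1.00
  (q ∧ s) ∧ (t ∨ t) = max(0, a+b−1) on (0.00, 1.00) = 0.00
  ¬((q ∧ s) ∧ (t ∨ t)) = 1 − 0.00 = 1.00
  → value = 1.0000
Under algebraic product:
  q ∧ s = a·b on (0.3300, 0.4700) = 0.1551
  t ∨ t = a + b − a·b on (0.7000, 0.7000) = 0.9100
  (q ∧ s) ∧ (t ∨ t) = a·b on (0.1551, 0.9100) = 0.1411
  ¬((q ∧ s) ∧ (t ∨ t)) = 1 − 0.1411 = 0.8589
  → value = 0.8589
|1.0000 − 0.8589| = 0.141

0.141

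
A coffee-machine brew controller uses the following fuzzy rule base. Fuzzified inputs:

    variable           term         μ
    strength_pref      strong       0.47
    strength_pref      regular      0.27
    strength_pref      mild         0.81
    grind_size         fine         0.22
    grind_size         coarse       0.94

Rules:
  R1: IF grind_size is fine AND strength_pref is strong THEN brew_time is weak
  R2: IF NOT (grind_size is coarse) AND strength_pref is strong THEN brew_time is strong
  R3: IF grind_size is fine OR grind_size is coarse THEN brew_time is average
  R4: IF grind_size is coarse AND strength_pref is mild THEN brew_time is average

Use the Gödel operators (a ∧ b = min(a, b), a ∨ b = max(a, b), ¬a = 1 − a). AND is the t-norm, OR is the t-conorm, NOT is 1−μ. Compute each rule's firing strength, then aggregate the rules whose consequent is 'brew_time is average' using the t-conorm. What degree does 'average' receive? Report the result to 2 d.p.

R1: fine=0.22, strong=0.47; AND[min(a, b)] → w = 0.22
R2: ¬coarse=1−0.94=0.06, strong=0.47; AND[min(a, b)] → w = 0.06
R3: fine=0.22, coarse=0.94; OR[max(a, b)] → w = 0.94
R4: coarse=0.94, mild=0.81; AND[min(a, b)] → w = 0.81
Rules with consequent 'average': {R3, R4} → strengths 0.94, 0.81
Aggregate via t-conorm [max(a, b)]: 0.94

0.94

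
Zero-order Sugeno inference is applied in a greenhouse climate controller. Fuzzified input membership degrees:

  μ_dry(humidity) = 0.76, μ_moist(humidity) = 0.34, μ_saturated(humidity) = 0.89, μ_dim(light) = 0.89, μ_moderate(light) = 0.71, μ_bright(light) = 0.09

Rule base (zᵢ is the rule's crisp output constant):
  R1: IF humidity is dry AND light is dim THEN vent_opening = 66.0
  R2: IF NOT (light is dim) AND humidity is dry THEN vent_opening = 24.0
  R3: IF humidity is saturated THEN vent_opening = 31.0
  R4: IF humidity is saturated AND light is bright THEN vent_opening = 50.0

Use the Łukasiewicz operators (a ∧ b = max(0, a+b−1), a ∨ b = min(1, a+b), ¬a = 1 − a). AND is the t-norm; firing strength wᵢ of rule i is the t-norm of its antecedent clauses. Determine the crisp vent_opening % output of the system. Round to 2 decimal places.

45.77

R1 (z=66.0): dry=0.76, dim=0.89; AND[max(0, a+b−1)] → w = 0.65
R2 (z=24.0): ¬dim=1−0.89=0.11, dry=0.76; AND[max(0, a+b−1)] → w = 0.00
R3 (z=31.0): saturated=0.89 → w = 0.89
R4 (z=50.0): saturated=0.89, bright=0.09; AND[max(0, a+b−1)] → w = 0.00
Weighted average = (0.65·66.0 + 0.00·24.0 + 0.89·31.0 + 0.00·50.0) / (0.65 + 0.00 + 0.89 + 0.00)
  = 70.4900 / 1.5400 = 45.77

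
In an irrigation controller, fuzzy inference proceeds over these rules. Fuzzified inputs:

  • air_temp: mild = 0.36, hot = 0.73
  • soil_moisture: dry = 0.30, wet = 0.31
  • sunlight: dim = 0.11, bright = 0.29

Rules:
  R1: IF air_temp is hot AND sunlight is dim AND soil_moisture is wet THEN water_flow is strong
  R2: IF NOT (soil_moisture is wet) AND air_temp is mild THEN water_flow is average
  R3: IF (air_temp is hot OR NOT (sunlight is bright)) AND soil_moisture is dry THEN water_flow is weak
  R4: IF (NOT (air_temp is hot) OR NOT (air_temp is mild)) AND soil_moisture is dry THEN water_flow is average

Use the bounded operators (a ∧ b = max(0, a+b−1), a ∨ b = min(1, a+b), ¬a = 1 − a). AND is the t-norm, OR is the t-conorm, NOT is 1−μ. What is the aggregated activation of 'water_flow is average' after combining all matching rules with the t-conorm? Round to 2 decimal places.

R1: hot=0.73, dim=0.11, wet=0.31; AND[max(0, a+b−1)] → w = 0.00
R2: ¬wet=1−0.31=0.69, mild=0.36; AND[max(0, a+b−1)] → w = 0.05
R3: (hot=0.73 OR ¬bright=1−0.29=0.71) = 1.00; AND[max(0, a+b−1)] with dry=0.30 → w = 0.30
R4: (¬hot=1−0.73=0.27 OR ¬mild=1−0.36=0.64) = 0.91; AND[max(0, a+b−1)] with dry=0.30 → w = 0.21
Rules with consequent 'average': {R2, R4} → strengths 0.05, 0.21
Aggregate via t-conorm [min(1, a+b)]: 0.26

0.26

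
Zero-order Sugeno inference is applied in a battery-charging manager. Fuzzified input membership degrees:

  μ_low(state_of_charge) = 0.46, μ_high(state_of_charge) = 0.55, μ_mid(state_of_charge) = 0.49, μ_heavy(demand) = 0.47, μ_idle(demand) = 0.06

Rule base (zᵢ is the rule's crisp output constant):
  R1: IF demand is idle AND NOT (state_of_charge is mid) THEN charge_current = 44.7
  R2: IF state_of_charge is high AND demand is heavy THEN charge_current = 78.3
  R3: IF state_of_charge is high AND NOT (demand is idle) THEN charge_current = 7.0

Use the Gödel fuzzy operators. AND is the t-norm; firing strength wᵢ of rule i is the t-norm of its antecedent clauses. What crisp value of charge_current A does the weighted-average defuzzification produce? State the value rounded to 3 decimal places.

40.123

R1 (z=44.7): idle=0.06, ¬mid=1−0.49=0.51; AND[min(a, b)] → w = 0.06
R2 (z=78.3): high=0.55, heavy=0.47; AND[min(a, b)] → w = 0.47
R3 (z=7.0): high=0.55, ¬idle=1−0.06=0.94; AND[min(a, b)] → w = 0.55
Weighted average = (0.06·44.7 + 0.47·78.3 + 0.55·7.0) / (0.06 + 0.47 + 0.55)
  = 43.3330 / 1.0800 = 40.123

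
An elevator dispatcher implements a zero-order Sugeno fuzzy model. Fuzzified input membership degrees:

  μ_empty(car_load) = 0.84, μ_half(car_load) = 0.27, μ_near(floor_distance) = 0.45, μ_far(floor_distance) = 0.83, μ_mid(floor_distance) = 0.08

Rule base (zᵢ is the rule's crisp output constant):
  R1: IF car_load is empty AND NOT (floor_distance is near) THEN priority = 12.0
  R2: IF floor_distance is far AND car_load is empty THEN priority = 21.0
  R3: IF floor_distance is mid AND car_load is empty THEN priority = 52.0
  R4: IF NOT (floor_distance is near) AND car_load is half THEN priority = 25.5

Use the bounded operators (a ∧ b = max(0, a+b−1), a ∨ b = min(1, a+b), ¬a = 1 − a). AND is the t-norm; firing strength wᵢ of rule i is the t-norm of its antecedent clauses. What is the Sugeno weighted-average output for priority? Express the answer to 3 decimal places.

17.689

R1 (z=12.0): empty=0.84, ¬near=1−0.45=0.55; AND[max(0, a+b−1)] → w = 0.39
R2 (z=21.0): far=0.83, empty=0.84; AND[max(0, a+b−1)] → w = 0.67
R3 (z=52.0): mid=0.08, empty=0.84; AND[max(0, a+b−1)] → w = 0.00
R4 (z=25.5): ¬near=1−0.45=0.55, half=0.27; AND[max(0, a+b−1)] → w = 0.00
Weighted average = (0.39·12.0 + 0.67·21.0 + 0.00·52.0 + 0.00·25.5) / (0.39 + 0.67 + 0.00 + 0.00)
  = 18.7500 / 1.0600 = 17.689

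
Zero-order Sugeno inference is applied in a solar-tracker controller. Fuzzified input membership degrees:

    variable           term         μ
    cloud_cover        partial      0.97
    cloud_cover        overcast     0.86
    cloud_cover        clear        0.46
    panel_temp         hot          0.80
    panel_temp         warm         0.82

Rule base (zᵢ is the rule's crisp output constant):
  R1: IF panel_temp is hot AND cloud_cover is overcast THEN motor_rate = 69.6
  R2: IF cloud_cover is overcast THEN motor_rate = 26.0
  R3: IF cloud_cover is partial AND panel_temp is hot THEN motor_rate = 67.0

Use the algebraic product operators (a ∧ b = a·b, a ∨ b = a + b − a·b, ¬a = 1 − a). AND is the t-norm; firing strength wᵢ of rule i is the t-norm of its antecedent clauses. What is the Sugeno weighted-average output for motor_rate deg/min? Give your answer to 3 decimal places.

R1 (z=69.6): hot=0.80, overcast=0.86; AND[a·b] → w = 0.6880
R2 (z=26.0): overcast=0.86 → w = 0.8600
R3 (z=67.0): partial=0.97, hot=0.80; AND[a·b] → w = 0.7760
Weighted average = (0.6880·69.6 + 0.8600·26.0 + 0.7760·67.0) / (0.6880 + 0.8600 + 0.7760)
  = 122.2368 / 2.3240 = 52.598

52.598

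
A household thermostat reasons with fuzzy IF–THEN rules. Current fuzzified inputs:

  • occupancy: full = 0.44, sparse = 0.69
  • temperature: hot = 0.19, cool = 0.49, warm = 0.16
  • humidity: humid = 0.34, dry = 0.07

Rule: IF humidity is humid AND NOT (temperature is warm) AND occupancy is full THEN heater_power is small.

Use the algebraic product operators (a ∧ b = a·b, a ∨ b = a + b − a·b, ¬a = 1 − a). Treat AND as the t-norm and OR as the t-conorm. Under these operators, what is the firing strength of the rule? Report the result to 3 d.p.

firing strength: humid=0.34, ¬warm=1−0.16=0.84, full=0.44; AND[a·b] → w = 0.1257

0.126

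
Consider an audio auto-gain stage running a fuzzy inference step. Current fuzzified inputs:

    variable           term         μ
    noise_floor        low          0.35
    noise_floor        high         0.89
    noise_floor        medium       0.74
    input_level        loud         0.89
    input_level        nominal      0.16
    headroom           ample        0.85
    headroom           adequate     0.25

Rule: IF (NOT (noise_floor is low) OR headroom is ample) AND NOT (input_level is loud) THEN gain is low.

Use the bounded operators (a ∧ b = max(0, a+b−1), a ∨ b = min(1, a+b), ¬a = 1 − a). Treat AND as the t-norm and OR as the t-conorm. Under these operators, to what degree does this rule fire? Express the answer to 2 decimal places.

firing strength: (¬low=1−0.35=0.65 OR ample=0.85) = 1.00; AND[max(0, a+b−1)] with ¬loud=1−0.89=0.11 → w = 0.11

0.11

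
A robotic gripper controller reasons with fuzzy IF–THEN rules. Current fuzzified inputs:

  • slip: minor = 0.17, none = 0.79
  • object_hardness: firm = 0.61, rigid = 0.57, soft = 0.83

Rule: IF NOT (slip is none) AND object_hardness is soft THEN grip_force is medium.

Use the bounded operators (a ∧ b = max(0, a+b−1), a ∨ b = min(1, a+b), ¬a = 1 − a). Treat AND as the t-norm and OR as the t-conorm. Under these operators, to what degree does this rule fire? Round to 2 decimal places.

0.04

firing strength: ¬none=1−0.79=0.21, soft=0.83; AND[max(0, a+b−1)] → w = 0.04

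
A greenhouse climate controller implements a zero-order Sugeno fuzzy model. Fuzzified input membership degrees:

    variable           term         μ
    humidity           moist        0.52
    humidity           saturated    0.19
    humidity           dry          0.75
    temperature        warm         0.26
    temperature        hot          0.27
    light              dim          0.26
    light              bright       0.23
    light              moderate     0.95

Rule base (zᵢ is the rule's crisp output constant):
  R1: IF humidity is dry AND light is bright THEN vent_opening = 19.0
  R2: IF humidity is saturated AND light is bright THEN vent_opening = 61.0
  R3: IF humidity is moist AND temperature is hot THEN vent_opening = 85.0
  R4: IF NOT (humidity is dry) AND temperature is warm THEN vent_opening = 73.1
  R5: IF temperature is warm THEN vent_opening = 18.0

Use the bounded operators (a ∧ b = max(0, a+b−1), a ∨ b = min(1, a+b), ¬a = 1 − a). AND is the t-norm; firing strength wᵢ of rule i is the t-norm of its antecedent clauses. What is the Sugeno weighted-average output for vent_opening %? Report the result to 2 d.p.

R1 (z=19.0): dry=0.75, bright=0.23; AND[max(0, a+b−1)] → w = 0.00
R2 (z=61.0): saturated=0.19, bright=0.23; AND[max(0, a+b−1)] → w = 0.00
R3 (z=85.0): moist=0.52, hot=0.27; AND[max(0, a+b−1)] → w = 0.00
R4 (z=73.1): ¬dry=1−0.75=0.25, warm=0.26; AND[max(0, a+b−1)] → w = 0.00
R5 (z=18.0): warm=0.26 → w = 0.26
Weighted average = (0.00·19.0 + 0.00·61.0 + 0.00·85.0 + 0.00·73.1 + 0.26·18.0) / (0.00 + 0.00 + 0.00 + 0.00 + 0.26)
  = 4.6800 / 0.2600 = 18.00

18.00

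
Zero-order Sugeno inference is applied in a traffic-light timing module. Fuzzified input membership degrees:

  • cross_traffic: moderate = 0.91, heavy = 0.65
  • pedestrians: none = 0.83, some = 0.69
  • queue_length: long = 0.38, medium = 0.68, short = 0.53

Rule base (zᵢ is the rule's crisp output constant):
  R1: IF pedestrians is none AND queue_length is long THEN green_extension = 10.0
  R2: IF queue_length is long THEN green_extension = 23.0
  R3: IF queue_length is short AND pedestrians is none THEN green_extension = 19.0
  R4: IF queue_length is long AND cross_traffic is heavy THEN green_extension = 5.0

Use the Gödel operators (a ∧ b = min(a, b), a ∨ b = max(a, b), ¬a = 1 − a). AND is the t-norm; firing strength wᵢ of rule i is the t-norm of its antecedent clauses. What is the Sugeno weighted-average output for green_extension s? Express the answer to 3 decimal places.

R1 (z=10.0): none=0.83, long=0.38; AND[min(a, b)] → w = 0.38
R2 (z=23.0): long=0.38 → w = 0.38
R3 (z=19.0): short=0.53, none=0.83; AND[min(a, b)] → w = 0.53
R4 (z=5.0): long=0.38, heavy=0.65; AND[min(a, b)] → w = 0.38
Weighted average = (0.38·10.0 + 0.38·23.0 + 0.53·19.0 + 0.38·5.0) / (0.38 + 0.38 + 0.53 + 0.38)
  = 24.5100 / 1.6700 = 14.677

14.677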